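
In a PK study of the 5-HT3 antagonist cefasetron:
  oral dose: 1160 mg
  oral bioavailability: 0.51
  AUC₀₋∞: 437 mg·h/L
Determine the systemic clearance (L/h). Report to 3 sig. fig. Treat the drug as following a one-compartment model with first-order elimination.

CL = F·Dose / AUC = 0.51 × 1160 / 437 = 1.354 L/h

1.35 L/h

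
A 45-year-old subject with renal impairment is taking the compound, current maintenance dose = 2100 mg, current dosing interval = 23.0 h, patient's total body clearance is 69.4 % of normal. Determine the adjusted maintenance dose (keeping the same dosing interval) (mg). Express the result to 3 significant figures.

To keep the same average steady-state level, dosing rate must scale with clearance.
CL ratio = 69.4 / 100 = 0.6940
New dose (same interval) = 2100 × 0.6940 = 1457 mg

1460 mg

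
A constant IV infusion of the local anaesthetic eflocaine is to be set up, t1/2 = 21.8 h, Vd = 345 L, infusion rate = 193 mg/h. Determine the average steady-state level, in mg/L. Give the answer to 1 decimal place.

17.6 mg/L

k = ln2 / t½ = 0.693147 / 21.8 = 0.03180 h⁻¹
CL = k × Vd = 0.03180 × 345 = 10.97 L/h
At steady state Css = R₀ / CL = 193 / 10.97 = 17.59 mg/L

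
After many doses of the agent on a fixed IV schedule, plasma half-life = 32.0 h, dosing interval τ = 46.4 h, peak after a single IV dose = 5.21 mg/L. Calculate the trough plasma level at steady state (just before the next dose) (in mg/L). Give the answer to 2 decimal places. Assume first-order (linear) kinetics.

k = ln2 / t½ = 0.693147 / 32.0 = 0.02166 h⁻¹
e^(−kτ) = e^(−0.02166 × 46.4) = 0.3660
Accumulation ratio R = 1 / (1 − e^(−kτ)) = 1 / (1 − 0.3660) = 1.577
Steady-state trough = C₀ × R × e^(−kτ) = 5.21 × 1.577 × 0.3660 = 3.007 mg/L

3.01 mg/L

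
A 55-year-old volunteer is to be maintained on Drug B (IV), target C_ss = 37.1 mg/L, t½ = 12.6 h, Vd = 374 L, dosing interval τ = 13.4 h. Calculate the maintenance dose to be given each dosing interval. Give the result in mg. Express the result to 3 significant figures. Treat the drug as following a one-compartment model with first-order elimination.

k = ln2 / t½ = 0.693147 / 12.6 = 0.05501 h⁻¹
CL = k × Vd = 0.05501 × 374 = 20.57 L/h
At steady state, Dose/τ = Css × CL.
Dose = Css × CL × τ = 37.1 × 20.57 × 13.4 = 10230 mg

10200 mg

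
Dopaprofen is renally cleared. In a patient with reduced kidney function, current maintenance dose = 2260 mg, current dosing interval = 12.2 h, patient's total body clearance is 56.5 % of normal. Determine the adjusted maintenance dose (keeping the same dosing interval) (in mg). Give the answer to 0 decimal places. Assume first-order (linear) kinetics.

1277 mg

To keep the same average steady-state level, dosing rate must scale with clearance.
CL ratio = 56.5 / 100 = 0.5650
New dose (same interval) = 2260 × 0.5650 = 1277 mg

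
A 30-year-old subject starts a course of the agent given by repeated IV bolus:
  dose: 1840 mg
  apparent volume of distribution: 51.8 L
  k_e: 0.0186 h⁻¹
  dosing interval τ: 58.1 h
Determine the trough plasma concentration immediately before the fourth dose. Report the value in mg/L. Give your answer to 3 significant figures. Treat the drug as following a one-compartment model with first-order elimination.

C₀ per dose = Dose / Vd = 1840 / 51.8 = 35.52 mg/L
Fraction remaining after one interval: r = e^(−kτ) = e^(−0.01860 × 58.1) = 0.3394
Before dose 4, 3 doses have been given (aged 1τ, 2τ, 3τ).
C_trough = C₀ × (r + r² + … + r^3) = C₀ × r(1−r^3)/(1−r)
        = 35.52 × 0.3394 × (1 − 0.03910) / (1 − 0.3394) = 17.54 mg/L

17.5 mg/L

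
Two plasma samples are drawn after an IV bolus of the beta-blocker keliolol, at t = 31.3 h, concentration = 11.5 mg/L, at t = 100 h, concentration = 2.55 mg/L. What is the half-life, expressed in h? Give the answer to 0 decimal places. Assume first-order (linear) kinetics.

k = ln(C₁/C₂) / (t₂ − t₁) = ln(11.5/2.55) / (100 − 31.3)
  = 1.506 / 68.70 = 0.02192 h⁻¹
t½ = ln2 / k = 0.693147 / 0.02192 = 31.62 h

32 h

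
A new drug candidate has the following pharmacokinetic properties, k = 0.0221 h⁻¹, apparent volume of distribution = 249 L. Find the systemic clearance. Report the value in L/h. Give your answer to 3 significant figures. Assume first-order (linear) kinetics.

CL = k × Vd = 0.0221 × 249 = 5.503 L/h

5.50 L/h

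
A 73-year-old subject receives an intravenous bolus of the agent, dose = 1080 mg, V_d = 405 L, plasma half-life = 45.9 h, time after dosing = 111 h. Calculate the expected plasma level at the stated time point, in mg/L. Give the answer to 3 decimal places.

C₀ = Dose / Vd = 1080 / 405 = 2.667 mg/L
k = ln2 / t½ = 0.693147 / 45.9 = 0.01510 h⁻¹
C = C₀ · e^(−k·t) = 2.667 × e^(−0.01510 × 111)
  = 2.667 × 0.1871 = 0.4990 mg/L

0.499 mg/L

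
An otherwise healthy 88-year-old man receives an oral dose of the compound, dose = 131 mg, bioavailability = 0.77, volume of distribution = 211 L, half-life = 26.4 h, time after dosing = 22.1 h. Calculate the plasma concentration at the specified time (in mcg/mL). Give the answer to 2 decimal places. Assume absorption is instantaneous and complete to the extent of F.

0.27 mcg/mL

Amount reaching circulation = F × Dose = 0.77 × 131.0 = 100.9 mg
C₀ = F·Dose / Vd = 100.9 / 211 = 0.4782 mg/L
k = ln2 / t½ = 0.693147 / 26.4 = 0.02626 h⁻¹
C = C₀ · e^(−k·t) = 0.4782 × e^(−0.02626 × 22.1)
  = 0.4782 × 0.5597 = 0.2676 mg/L
(0.2676 mg/L = 0.2676 mcg/mL)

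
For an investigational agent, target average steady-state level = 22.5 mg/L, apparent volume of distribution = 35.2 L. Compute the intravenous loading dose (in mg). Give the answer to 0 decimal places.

LD = Css × Vd = 22.5 × 35.2 = 792.0 mg

792 mg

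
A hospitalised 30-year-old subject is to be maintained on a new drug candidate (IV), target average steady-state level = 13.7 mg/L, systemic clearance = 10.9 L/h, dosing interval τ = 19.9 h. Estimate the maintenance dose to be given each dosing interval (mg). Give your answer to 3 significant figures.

2970 mg

At steady state, Dose/τ = Css × CL.
Dose = Css × CL × τ = 13.7 × 10.90 × 19.9 = 2972 mg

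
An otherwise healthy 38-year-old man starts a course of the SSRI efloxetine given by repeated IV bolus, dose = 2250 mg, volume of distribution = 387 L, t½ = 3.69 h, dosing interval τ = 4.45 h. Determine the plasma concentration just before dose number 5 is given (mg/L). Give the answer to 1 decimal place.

4.3 mg/L

C₀ per dose = Dose / Vd = 2250 / 387 = 5.814 mg/L
k = ln2 / t½ = 0.693147 / 3.69 = 0.1878 h⁻¹
Fraction remaining after one interval: r = e^(−kτ) = e^(−0.1878 × 4.45) = 0.4336
Before dose 5, 4 doses have been given (aged 1τ, 2τ, 3τ, 4τ).
C_trough = C₀ × (r + r² + … + r^4) = C₀ × r(1−r^4)/(1−r)
        = 5.814 × 0.4336 × (1 − 0.03535) / (1 − 0.4336) = 4.293 mg/L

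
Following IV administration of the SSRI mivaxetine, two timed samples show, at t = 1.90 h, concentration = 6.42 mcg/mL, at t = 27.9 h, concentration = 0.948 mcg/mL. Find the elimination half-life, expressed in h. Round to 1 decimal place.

9.4 h

k = ln(C₁/C₂) / (t₂ − t₁) = ln(6.42/0.948) / (27.9 − 1.90)
  = 1.913 / 26.00 = 0.07358 h⁻¹
t½ = ln2 / k = 0.693147 / 0.07358 = 9.420 h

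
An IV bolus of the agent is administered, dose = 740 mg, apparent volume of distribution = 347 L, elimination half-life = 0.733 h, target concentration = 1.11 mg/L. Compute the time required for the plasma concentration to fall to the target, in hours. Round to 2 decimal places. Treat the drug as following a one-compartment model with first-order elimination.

0.69 h

C₀ = Dose / Vd = 740.0 / 347 = 2.133 mg/L
k = ln2 / t½ = 0.693147 / 0.733 = 0.9456 h⁻¹
t = ln(C₀ / C) / k = ln(2.133 / 1.11) / 0.9456
  = ln(1.922) / 0.9456 = 0.6534 / 0.9456 = 0.6910 h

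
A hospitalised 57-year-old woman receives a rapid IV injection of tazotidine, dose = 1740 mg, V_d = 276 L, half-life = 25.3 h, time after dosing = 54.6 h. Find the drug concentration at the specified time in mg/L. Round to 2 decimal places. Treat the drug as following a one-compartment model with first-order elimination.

C₀ = Dose / Vd = 1740 / 276 = 6.304 mg/L
k = ln2 / t½ = 0.693147 / 25.3 = 0.02740 h⁻¹
C = C₀ · e^(−k·t) = 6.304 × e^(−0.02740 × 54.6)
  = 6.304 × 0.2240 = 1.412 mg/L

1.41 mg/L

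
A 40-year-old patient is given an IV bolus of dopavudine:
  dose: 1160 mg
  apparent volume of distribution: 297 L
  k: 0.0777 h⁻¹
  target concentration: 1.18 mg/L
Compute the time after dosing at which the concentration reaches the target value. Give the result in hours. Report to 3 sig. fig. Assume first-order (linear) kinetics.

C₀ = Dose / Vd = 1160 / 297 = 3.906 mg/L
t = ln(C₀ / C) / k = ln(3.906 / 1.18) / 0.07770
  = ln(3.310) / 0.07770 = 1.197 / 0.07770 = 15.41 h

15.4 h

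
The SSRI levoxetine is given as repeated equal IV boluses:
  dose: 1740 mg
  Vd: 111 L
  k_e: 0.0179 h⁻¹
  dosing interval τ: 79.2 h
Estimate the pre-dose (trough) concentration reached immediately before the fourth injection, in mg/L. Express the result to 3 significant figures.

4.94 mg/L

C₀ per dose = Dose / Vd = 1740 / 111 = 15.68 mg/L
Fraction remaining after one interval: r = e^(−kτ) = e^(−0.01790 × 79.2) = 0.2423
Before dose 4, 3 doses have been given (aged 1τ, 2τ, 3τ).
C_trough = C₀ × (r + r² + … + r^3) = C₀ × r(1−r^3)/(1−r)
        = 15.68 × 0.2423 × (1 − 0.01423) / (1 − 0.2423) = 4.943 mg/L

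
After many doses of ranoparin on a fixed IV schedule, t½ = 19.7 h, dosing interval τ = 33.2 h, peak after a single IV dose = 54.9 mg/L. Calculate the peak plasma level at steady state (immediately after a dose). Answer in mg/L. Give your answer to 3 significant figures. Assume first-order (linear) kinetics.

79.7 mg/L

k = ln2 / t½ = 0.693147 / 19.7 = 0.03519 h⁻¹
e^(−kτ) = e^(−0.03519 × 33.2) = 0.3109
Accumulation ratio R = 1 / (1 − e^(−kτ)) = 1 / (1 − 0.3109) = 1.451
Steady-state peak = C₀ × R = 54.9 × 1.451 = 79.66 mg/L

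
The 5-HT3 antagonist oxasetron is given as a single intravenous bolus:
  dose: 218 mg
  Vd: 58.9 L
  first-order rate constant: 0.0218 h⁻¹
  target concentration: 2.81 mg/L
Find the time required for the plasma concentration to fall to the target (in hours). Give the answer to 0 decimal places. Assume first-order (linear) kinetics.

13 h

C₀ = Dose / Vd = 218.0 / 58.9 = 3.701 mg/L
t = ln(C₀ / C) / k = ln(3.701 / 2.81) / 0.02180
  = ln(1.317) / 0.02180 = 0.2754 / 0.02180 = 12.63 h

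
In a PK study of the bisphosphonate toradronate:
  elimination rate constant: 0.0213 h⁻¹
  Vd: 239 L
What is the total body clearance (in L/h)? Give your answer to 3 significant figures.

CL = k × Vd = 0.0213 × 239 = 5.091 L/h

5.09 L/h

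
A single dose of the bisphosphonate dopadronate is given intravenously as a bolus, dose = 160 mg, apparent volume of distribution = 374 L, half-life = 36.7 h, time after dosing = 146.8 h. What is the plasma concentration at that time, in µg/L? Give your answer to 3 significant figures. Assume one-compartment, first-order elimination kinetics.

C₀ = Dose / Vd = 160.0 / 374 = 0.4278 mg/L
k = ln2 / t½ = 0.693147 / 36.7 = 0.01889 h⁻¹
t / t½ = 146.8 / 36.7 = 4 half-lives
C = C₀ × (1/2)^4 = 0.4278 × 0.06250 = 0.02674 mg/L
Convert: 0.02674 mg/L × 1000 = 26.74 µg/L

26.7 µg/L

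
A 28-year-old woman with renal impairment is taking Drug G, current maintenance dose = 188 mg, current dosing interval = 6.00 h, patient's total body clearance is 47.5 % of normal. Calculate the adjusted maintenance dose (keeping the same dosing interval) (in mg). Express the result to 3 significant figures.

89.3 mg

To keep the same average steady-state level, dosing rate must scale with clearance.
CL ratio = 47.5 / 100 = 0.4750
New dose (same interval) = 188 × 0.4750 = 89.30 mg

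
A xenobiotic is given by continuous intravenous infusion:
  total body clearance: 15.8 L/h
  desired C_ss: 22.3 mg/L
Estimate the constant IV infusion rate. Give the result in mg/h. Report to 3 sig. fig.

At steady state, infusion rate R₀ = Css × CL = 22.3 × 15.80 = 352.3 mg/h

352 mg/h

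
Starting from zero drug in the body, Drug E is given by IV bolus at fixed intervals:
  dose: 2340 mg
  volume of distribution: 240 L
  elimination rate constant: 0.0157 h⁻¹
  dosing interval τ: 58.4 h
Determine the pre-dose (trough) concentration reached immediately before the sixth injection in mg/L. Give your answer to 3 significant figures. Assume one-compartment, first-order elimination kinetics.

6.43 mg/L

C₀ per dose = Dose / Vd = 2340 / 240 = 9.750 mg/L
Fraction remaining after one interval: r = e^(−kτ) = e^(−0.01570 × 58.4) = 0.3998
Before dose 6, 5 doses have been given (aged 1τ, 2τ, 3τ, 4τ, 5τ).
C_trough = C₀ × (r + r² + … + r^5) = C₀ × r(1−r^5)/(1−r)
        = 9.750 × 0.3998 × (1 − 0.01021) / (1 − 0.3998) = 6.428 mg/L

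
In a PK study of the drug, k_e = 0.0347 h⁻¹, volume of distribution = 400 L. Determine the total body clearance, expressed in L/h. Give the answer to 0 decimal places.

CL = k × Vd = 0.0347 × 400 = 13.88 L/h

14 L/h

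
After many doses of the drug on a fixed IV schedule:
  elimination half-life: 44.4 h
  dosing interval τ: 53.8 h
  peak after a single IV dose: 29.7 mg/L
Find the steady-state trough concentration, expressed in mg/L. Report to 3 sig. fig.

k = ln2 / t½ = 0.693147 / 44.4 = 0.01561 h⁻¹
e^(−kτ) = e^(−0.01561 × 53.8) = 0.4318
Accumulation ratio R = 1 / (1 − e^(−kτ)) = 1 / (1 − 0.4318) = 1.760
Steady-state trough = C₀ × R × e^(−kτ) = 29.7 × 1.760 × 0.4318 = 22.57 mg/L

22.6 mg/L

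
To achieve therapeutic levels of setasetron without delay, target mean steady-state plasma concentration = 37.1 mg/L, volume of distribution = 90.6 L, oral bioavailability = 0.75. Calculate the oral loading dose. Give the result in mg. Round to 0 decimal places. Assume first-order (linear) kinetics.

LD = Css × Vd / F = 37.1 × 90.6 / 0.75 = 4482 mg

4482 mg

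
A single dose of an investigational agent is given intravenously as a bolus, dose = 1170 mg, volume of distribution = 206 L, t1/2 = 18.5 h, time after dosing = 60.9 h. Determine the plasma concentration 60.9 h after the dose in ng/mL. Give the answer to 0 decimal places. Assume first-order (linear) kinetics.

580 ng/mL

C₀ = Dose / Vd = 1170 / 206 = 5.680 mg/L
k = ln2 / t½ = 0.693147 / 18.5 = 0.03747 h⁻¹
C = C₀ · e^(−k·t) = 5.680 × e^(−0.03747 × 60.9)
  = 5.680 × 0.1021 = 0.5799 mg/L
Convert: 0.5799 mg/L × 1000 = 579.9 ng/mL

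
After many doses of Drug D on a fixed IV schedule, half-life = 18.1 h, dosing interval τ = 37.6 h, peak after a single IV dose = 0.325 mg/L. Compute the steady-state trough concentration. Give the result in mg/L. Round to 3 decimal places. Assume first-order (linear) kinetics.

k = ln2 / t½ = 0.693147 / 18.1 = 0.03830 h⁻¹
e^(−kτ) = e^(−0.03830 × 37.6) = 0.2369
Accumulation ratio R = 1 / (1 − e^(−kτ)) = 1 / (1 − 0.2369) = 1.310
Steady-state trough = C₀ × R × e^(−kτ) = 0.325 × 1.310 × 0.2369 = 0.1009 mg/L

0.101 mg/L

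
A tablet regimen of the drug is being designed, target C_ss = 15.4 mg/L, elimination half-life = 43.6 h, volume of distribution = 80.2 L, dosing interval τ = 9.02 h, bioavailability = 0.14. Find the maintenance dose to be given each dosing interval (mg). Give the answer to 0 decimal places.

k = ln2 / t½ = 0.693147 / 43.6 = 0.01590 h⁻¹
CL = k × Vd = 0.01590 × 80.2 = 1.275 L/h
At steady state, F × (Dose/τ) = Css × CL.
Dose = Css × CL × τ / F = 15.4 × 1.275 × 9.02 / 0.14 = 1265 mg

1265 mg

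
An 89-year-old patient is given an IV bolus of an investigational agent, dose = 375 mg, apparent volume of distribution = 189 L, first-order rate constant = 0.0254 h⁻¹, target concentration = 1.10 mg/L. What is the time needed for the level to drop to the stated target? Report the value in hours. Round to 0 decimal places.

C₀ = Dose / Vd = 375.0 / 189 = 1.984 mg/L
t = ln(C₀ / C) / k = ln(1.984 / 1.10) / 0.02540
  = ln(1.804) / 0.02540 = 0.5900 / 0.02540 = 23.23 h

23 h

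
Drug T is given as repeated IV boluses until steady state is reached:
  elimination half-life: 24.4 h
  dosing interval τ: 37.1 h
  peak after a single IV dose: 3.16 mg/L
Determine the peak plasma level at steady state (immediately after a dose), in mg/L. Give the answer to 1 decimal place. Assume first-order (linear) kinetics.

4.9 mg/L

k = ln2 / t½ = 0.693147 / 24.4 = 0.02841 h⁻¹
e^(−kτ) = e^(−0.02841 × 37.1) = 0.3485
Accumulation ratio R = 1 / (1 − e^(−kτ)) = 1 / (1 − 0.3485) = 1.535
Steady-state peak = C₀ × R = 3.16 × 1.535 = 4.851 mg/L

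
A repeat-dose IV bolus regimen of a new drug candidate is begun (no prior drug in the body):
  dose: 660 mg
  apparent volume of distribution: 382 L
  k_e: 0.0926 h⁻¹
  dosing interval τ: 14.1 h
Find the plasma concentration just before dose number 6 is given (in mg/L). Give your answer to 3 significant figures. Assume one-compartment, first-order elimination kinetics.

0.641 mg/L

C₀ per dose = Dose / Vd = 660 / 382 = 1.728 mg/L
Fraction remaining after one interval: r = e^(−kτ) = e^(−0.09260 × 14.1) = 0.2710
Before dose 6, 5 doses have been given (aged 1τ, 2τ, 3τ, 4τ, 5τ).
C_trough = C₀ × (r + r² + … + r^5) = C₀ × r(1−r^5)/(1−r)
        = 1.728 × 0.2710 × (1 − 0.001462) / (1 − 0.2710) = 0.6414 mg/L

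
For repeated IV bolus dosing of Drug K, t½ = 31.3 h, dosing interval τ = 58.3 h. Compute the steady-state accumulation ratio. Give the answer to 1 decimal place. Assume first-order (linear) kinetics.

k = ln2 / t½ = 0.693147 / 31.3 = 0.02215 h⁻¹
e^(−kτ) = e^(−0.02215 × 58.3) = 0.2749
Accumulation ratio R = 1 / (1 − e^(−kτ)) = 1 / (1 − 0.2749) = 1.379

1.4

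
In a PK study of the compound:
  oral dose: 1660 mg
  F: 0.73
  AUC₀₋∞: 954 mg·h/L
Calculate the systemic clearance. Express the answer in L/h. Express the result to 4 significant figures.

CL = F·Dose / AUC = 0.73 × 1660 / 954 = 1.270 L/h

1.270 L/h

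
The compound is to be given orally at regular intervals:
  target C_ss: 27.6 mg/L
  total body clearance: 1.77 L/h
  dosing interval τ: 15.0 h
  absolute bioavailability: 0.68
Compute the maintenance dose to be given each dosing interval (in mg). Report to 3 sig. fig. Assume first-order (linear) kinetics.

At steady state, F × (Dose/τ) = Css × CL.
Dose = Css × CL × τ / F = 27.6 × 1.770 × 15.0 / 0.68 = 1078 mg

1080 mg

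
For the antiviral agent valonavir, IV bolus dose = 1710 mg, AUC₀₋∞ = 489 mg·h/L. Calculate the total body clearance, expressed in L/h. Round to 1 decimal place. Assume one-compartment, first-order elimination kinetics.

CL = Dose / AUC = 1710 / 489 = 3.497 L/h

3.5 L/h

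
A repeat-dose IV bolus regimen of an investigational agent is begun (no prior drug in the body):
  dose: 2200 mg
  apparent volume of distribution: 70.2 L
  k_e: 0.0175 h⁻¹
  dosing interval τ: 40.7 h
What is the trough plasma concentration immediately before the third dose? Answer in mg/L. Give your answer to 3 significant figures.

C₀ per dose = Dose / Vd = 2200 / 70.2 = 31.34 mg/L
Fraction remaining after one interval: r = e^(−kτ) = e^(−0.01750 × 40.7) = 0.4905
Before dose 3, 2 doses have been given (aged 1τ, 2τ).
C_trough = C₀ × (r + r²) = 31.34 × (0.4905 + 0.2406) = 22.91 mg/L

22.9 mg/L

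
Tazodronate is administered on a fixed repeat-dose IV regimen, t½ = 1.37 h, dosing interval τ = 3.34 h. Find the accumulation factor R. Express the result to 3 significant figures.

k = ln2 / t½ = 0.693147 / 1.37 = 0.5059 h⁻¹
e^(−kτ) = e^(−0.5059 × 3.34) = 0.1846
Accumulation ratio R = 1 / (1 − e^(−kτ)) = 1 / (1 − 0.1846) = 1.226

1.23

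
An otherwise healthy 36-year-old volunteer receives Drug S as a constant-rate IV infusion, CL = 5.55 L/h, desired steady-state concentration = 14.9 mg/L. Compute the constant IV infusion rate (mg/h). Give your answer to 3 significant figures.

82.7 mg/h

At steady state, infusion rate R₀ = Css × CL = 14.9 × 5.550 = 82.70 mg/h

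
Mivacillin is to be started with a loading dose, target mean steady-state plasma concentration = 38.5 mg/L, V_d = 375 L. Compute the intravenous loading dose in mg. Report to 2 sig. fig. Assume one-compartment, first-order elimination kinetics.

LD = Css × Vd = 38.5 × 375 = 14440 mg

14000 mg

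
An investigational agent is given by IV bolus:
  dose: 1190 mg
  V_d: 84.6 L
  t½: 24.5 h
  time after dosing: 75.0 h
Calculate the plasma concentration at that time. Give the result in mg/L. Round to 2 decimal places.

C₀ = Dose / Vd = 1190 / 84.6 = 14.07 mg/L
k = ln2 / t½ = 0.693147 / 24.5 = 0.02829 h⁻¹
C = C₀ · e^(−k·t) = 14.07 × e^(−0.02829 × 75.0)
  = 14.07 × 0.1198 = 1.686 mg/L

1.69 mg/L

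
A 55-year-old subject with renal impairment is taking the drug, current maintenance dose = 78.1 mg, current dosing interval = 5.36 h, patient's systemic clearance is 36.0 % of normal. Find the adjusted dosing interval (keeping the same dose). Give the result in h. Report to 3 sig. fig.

To keep the same average steady-state level, dosing rate must scale with clearance.
CL ratio = 36.0 / 100 = 0.3600
New interval (same dose) = 5.36 / 0.3600 = 14.89 h

14.9 h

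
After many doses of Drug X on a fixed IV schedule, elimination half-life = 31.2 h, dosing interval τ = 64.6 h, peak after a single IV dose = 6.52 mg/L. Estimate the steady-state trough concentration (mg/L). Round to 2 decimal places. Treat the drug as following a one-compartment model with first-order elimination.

k = ln2 / t½ = 0.693147 / 31.2 = 0.02222 h⁻¹
e^(−kτ) = e^(−0.02222 × 64.6) = 0.2380
Accumulation ratio R = 1 / (1 − e^(−kτ)) = 1 / (1 − 0.2380) = 1.312
Steady-state trough = C₀ × R × e^(−kτ) = 6.52 × 1.312 × 0.2380 = 2.036 mg/L

2.04 mg/L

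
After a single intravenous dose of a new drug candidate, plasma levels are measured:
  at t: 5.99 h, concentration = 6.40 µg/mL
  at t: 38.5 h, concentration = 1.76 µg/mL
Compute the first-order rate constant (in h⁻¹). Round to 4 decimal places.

k = ln(C₁/C₂) / (t₂ − t₁) = ln(6.40/1.76) / (38.5 − 5.99)
  = 1.291 / 32.51 = 0.03971 h⁻¹

0.0397 h⁻¹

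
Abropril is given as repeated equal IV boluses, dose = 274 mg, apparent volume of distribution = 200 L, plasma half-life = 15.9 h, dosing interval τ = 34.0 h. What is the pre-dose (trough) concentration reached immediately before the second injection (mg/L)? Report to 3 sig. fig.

0.311 mg/L

C₀ per dose = Dose / Vd = 274 / 200 = 1.370 mg/L
k = ln2 / t½ = 0.693147 / 15.9 = 0.04359 h⁻¹
Fraction remaining after one interval: r = e^(−kτ) = e^(−0.04359 × 34.0) = 0.2272
Before dose 2, 1 dose has been given (aged 1τ).
C_trough = C₀ × r = 1.370 × 0.2272 = 0.3113 mg/L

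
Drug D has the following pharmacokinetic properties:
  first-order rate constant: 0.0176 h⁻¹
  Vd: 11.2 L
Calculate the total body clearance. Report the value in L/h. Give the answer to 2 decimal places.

0.20 L/h

CL = k × Vd = 0.0176 × 11.2 = 0.1971 L/h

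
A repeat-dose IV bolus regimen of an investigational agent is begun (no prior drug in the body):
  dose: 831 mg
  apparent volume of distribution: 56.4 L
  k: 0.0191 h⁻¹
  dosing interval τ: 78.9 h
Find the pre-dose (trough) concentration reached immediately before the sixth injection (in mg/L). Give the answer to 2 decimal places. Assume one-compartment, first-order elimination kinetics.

C₀ per dose = Dose / Vd = 831 / 56.4 = 14.73 mg/L
Fraction remaining after one interval: r = e^(−kτ) = e^(−0.01910 × 78.9) = 0.2216
Before dose 6, 5 doses have been given (aged 1τ, 2τ, 3τ, 4τ, 5τ).
C_trough = C₀ × (r + r² + … + r^5) = C₀ × r(1−r^5)/(1−r)
        = 14.73 × 0.2216 × (1 − 0.0005344) / (1 − 0.2216) = 4.191 mg/L

4.19 mg/L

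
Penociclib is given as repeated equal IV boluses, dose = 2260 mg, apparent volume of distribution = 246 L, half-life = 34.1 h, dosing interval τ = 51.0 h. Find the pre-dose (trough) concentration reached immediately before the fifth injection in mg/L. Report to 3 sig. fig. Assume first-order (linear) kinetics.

4.97 mg/L

C₀ per dose = Dose / Vd = 2260 / 246 = 9.187 mg/L
k = ln2 / t½ = 0.693147 / 34.1 = 0.02033 h⁻¹
Fraction remaining after one interval: r = e^(−kτ) = e^(−0.02033 × 51.0) = 0.3546
Before dose 5, 4 doses have been given (aged 1τ, 2τ, 3τ, 4τ).
C_trough = C₀ × (r + r² + … + r^4) = C₀ × r(1−r^4)/(1−r)
        = 9.187 × 0.3546 × (1 − 0.01581) / (1 − 0.3546) = 4.968 mg/L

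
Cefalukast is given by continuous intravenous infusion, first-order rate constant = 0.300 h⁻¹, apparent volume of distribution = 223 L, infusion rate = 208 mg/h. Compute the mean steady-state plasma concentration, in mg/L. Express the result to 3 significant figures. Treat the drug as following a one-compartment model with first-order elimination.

3.11 mg/L

CL = k × Vd = 0.3000 × 223 = 66.90 L/h
At steady state Css = R₀ / CL = 208 / 66.90 = 3.109 mg/L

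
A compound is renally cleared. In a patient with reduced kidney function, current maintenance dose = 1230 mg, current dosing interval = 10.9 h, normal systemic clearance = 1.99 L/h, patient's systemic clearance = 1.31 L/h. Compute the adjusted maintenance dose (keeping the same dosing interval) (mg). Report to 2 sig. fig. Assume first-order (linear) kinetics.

810 mg

To keep the same average steady-state level, dosing rate must scale with clearance.
CL ratio = 1.31 / 1.99 = 0.6583
New dose (same interval) = 1230 × 0.6583 = 809.7 mg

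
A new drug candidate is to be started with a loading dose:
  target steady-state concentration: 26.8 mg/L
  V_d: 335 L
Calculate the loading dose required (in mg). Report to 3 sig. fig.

LD = Css × Vd = 26.8 × 335 = 8978 mg

8980 mg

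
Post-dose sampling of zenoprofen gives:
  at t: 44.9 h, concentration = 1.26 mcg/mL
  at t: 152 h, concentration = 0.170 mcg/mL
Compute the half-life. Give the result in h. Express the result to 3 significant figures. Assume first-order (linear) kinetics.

k = ln(C₁/C₂) / (t₂ − t₁) = ln(1.26/0.170) / (152 − 44.9)
  = 2.003 / 107.1 = 0.01870 h⁻¹
t½ = ln2 / k = 0.693147 / 0.01870 = 37.07 h

37.1 h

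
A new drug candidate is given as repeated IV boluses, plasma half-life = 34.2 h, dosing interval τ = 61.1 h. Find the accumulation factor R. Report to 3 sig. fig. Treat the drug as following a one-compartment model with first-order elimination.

1.41

k = ln2 / t½ = 0.693147 / 34.2 = 0.02027 h⁻¹
e^(−kτ) = e^(−0.02027 × 61.1) = 0.2898
Accumulation ratio R = 1 / (1 − e^(−kτ)) = 1 / (1 − 0.2898) = 1.408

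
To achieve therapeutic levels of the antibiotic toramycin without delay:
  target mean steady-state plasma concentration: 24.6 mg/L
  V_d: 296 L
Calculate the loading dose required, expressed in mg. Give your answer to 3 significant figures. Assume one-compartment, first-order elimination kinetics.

LD = Css × Vd = 24.6 × 296 = 7282 mg

7280 mg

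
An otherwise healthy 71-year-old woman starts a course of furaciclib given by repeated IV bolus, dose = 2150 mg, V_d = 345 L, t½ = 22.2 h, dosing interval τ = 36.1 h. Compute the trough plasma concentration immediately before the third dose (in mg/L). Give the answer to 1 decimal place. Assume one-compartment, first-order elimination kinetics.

C₀ per dose = Dose / Vd = 2150 / 345 = 6.232 mg/L
k = ln2 / t½ = 0.693147 / 22.2 = 0.03122 h⁻¹
Fraction remaining after one interval: r = e^(−kτ) = e^(−0.03122 × 36.1) = 0.3240
Before dose 3, 2 doses have been given (aged 1τ, 2τ).
C_trough = C₀ × (r + r²) = 6.232 × (0.3240 + 0.1050) = 2.674 mg/L

2.7 mg/L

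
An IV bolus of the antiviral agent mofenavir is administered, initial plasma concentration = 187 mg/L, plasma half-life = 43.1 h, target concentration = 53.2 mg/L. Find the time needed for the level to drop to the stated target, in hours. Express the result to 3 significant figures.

78.2 h

k = ln2 / t½ = 0.693147 / 43.1 = 0.01608 h⁻¹
t = ln(C₀ / C) / k = ln(187.0 / 53.2) / 0.01608
  = ln(3.515) / 0.01608 = 1.257 / 0.01608 = 78.17 h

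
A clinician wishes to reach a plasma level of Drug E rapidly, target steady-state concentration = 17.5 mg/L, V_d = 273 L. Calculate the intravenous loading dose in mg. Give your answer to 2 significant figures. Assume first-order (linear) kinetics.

4800 mg

LD = Css × Vd = 17.5 × 273 = 4778 mg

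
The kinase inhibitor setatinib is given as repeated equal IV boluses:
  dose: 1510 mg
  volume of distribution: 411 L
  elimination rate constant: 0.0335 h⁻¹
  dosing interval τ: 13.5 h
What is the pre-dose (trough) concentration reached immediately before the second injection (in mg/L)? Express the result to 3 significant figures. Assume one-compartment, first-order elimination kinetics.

C₀ per dose = Dose / Vd = 1510 / 411 = 3.674 mg/L
Fraction remaining after one interval: r = e^(−kτ) = e^(−0.03350 × 13.5) = 0.6362
Before dose 2, 1 dose has been given (aged 1τ).
C_trough = C₀ × r = 3.674 × 0.6362 = 2.337 mg/L

2.34 mg/L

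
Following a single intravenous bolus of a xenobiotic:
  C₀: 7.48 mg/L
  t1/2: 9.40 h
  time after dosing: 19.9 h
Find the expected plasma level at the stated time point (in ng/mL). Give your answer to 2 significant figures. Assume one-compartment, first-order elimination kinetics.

k = ln2 / t½ = 0.693147 / 9.40 = 0.07374 h⁻¹
C = C₀ · e^(−k·t) = 7.480 × e^(−0.07374 × 19.9)
  = 7.480 × 0.2305 = 1.724 mg/L
Convert: 1.724 mg/L × 1000 = 1724 ng/mL

1700 ng/mL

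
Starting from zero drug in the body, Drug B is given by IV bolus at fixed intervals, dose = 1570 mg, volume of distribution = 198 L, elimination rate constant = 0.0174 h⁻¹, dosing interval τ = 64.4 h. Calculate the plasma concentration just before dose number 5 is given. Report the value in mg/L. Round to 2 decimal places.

C₀ per dose = Dose / Vd = 1570 / 198 = 7.929 mg/L
Fraction remaining after one interval: r = e^(−kτ) = e^(−0.01740 × 64.4) = 0.3261
Before dose 5, 4 doses have been given (aged 1τ, 2τ, 3τ, 4τ).
C_trough = C₀ × (r + r² + … + r^4) = C₀ × r(1−r^4)/(1−r)
        = 7.929 × 0.3261 × (1 − 0.01131) / (1 − 0.3261) = 3.793 mg/L

3.79 mg/L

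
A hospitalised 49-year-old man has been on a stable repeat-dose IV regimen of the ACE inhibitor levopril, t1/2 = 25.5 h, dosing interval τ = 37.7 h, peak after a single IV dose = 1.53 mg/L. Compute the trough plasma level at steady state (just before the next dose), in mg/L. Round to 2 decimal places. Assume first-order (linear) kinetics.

k = ln2 / t½ = 0.693147 / 25.5 = 0.02718 h⁻¹
e^(−kτ) = e^(−0.02718 × 37.7) = 0.3589
Accumulation ratio R = 1 / (1 − e^(−kτ)) = 1 / (1 − 0.3589) = 1.560
Steady-state trough = C₀ × R × e^(−kτ) = 1.53 × 1.560 × 0.3589 = 0.8566 mg/L

0.86 mg/L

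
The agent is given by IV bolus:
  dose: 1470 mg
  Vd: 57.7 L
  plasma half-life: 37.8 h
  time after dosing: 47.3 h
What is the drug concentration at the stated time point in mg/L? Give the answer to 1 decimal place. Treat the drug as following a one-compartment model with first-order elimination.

C₀ = Dose / Vd = 1470 / 57.7 = 25.48 mg/L
k = ln2 / t½ = 0.693147 / 37.8 = 0.01834 h⁻¹
C = C₀ · e^(−k·t) = 25.48 × e^(−0.01834 × 47.3)
  = 25.48 × 0.4200 = 10.70 mg/L

10.7 mg/L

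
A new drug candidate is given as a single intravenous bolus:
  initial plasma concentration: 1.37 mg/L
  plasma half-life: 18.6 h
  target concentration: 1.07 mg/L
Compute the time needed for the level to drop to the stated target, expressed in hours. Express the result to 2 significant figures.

k = ln2 / t½ = 0.693147 / 18.6 = 0.03727 h⁻¹
t = ln(C₀ / C) / k = ln(1.370 / 1.07) / 0.03727
  = ln(1.280) / 0.03727 = 0.2469 / 0.03727 = 6.625 h

6.6 h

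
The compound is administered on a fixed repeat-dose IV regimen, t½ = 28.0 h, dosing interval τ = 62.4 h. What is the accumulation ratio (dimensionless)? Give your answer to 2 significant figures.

k = ln2 / t½ = 0.693147 / 28.0 = 0.02476 h⁻¹
e^(−kτ) = e^(−0.02476 × 62.4) = 0.2133
Accumulation ratio R = 1 / (1 − e^(−kτ)) = 1 / (1 − 0.2133) = 1.271

1.3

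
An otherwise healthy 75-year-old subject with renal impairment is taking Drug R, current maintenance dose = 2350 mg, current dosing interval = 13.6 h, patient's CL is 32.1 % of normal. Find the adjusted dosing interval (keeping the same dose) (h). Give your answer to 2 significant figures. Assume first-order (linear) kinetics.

To keep the same average steady-state level, dosing rate must scale with clearance.
CL ratio = 32.1 / 100 = 0.3210
New interval (same dose) = 13.6 / 0.3210 = 42.37 h

42 h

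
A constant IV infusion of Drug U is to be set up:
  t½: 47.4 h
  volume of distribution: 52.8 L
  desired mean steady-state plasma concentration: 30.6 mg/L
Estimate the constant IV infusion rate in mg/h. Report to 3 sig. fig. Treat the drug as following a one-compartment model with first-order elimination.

23.6 mg/h

k = ln2 / t½ = 0.693147 / 47.4 = 0.01462 h⁻¹
CL = k × Vd = 0.01462 × 52.8 = 0.7719 L/h
At steady state, infusion rate R₀ = Css × CL = 30.6 × 0.7719 = 23.62 mg/h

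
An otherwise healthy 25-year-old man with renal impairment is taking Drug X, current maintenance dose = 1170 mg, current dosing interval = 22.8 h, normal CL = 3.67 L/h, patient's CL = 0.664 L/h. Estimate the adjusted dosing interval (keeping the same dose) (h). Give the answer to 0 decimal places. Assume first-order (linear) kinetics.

126 h

To keep the same average steady-state level, dosing rate must scale with clearance.
CL ratio = 0.664 / 3.67 = 0.1809
New interval (same dose) = 22.8 / 0.1809 = 126.0 h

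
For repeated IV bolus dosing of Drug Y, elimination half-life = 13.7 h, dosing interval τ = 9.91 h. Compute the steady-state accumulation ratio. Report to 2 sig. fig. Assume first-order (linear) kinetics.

2.5

k = ln2 / t½ = 0.693147 / 13.7 = 0.05059 h⁻¹
e^(−kτ) = e^(−0.05059 × 9.91) = 0.6057
Accumulation ratio R = 1 / (1 − e^(−kτ)) = 1 / (1 − 0.6057) = 2.536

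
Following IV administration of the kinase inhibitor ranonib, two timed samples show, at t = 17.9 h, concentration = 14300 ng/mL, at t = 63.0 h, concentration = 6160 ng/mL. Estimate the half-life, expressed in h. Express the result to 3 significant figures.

37.1 h

k = ln(C₁/C₂) / (t₂ − t₁) = ln(14300/6160) / (63.0 − 17.9)
  = 0.8422 / 45.10 = 0.01867 h⁻¹
t½ = ln2 / k = 0.693147 / 0.01867 = 37.13 h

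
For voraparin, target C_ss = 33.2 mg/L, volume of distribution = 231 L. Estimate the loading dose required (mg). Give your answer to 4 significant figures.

LD = Css × Vd = 33.2 × 231 = 7669 mg

7669 mg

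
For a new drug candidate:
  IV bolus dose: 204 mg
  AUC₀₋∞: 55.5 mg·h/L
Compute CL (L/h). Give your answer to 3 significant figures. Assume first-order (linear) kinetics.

3.68 L/h

CL = Dose / AUC = 204 / 55.5 = 3.676 L/h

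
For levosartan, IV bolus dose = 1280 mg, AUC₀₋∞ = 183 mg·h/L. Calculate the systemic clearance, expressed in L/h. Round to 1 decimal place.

7.0 L/h

CL = Dose / AUC = 1280 / 183 = 6.995 L/h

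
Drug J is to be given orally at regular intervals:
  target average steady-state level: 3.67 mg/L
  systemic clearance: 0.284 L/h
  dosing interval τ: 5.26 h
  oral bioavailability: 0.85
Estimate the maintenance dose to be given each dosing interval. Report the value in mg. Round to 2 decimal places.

At steady state, F × (Dose/τ) = Css × CL.
Dose = Css × CL × τ / F = 3.67 × 0.2840 × 5.26 / 0.85 = 6.450 mg

6.45 mg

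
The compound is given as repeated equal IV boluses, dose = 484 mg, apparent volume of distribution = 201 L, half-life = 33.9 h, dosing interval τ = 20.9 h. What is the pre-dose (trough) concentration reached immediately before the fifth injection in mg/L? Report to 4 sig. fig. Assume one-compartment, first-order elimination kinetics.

3.699 mg/L

C₀ per dose = Dose / Vd = 484 / 201 = 2.408 mg/L
k = ln2 / t½ = 0.693147 / 33.9 = 0.02045 h⁻¹
Fraction remaining after one interval: r = e^(−kτ) = e^(−0.02045 × 20.9) = 0.6522
Before dose 5, 4 doses have been given (aged 1τ, 2τ, 3τ, 4τ).
C_trough = C₀ × (r + r² + … + r^4) = C₀ × r(1−r^4)/(1−r)
        = 2.408 × 0.6522 × (1 − 0.1809) / (1 − 0.6522) = 3.699 mg/L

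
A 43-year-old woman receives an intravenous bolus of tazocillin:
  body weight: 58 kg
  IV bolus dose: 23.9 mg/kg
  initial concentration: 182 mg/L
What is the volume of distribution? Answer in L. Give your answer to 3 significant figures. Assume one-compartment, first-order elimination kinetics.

7.62 L

Dose = 23.9 × 58 = 1386 mg
Vd = Dose / C₀ = 1386 / 182 = 7.615 L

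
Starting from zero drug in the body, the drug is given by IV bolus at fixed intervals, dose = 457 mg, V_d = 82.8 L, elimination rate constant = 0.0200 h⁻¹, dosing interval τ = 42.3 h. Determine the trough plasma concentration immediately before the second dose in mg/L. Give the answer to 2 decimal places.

2.37 mg/L

C₀ per dose = Dose / Vd = 457 / 82.8 = 5.519 mg/L
Fraction remaining after one interval: r = e^(−kτ) = e^(−0.02000 × 42.3) = 0.4291
Before dose 2, 1 dose has been given (aged 1τ).
C_trough = C₀ × r = 5.519 × 0.4291 = 2.368 mg/L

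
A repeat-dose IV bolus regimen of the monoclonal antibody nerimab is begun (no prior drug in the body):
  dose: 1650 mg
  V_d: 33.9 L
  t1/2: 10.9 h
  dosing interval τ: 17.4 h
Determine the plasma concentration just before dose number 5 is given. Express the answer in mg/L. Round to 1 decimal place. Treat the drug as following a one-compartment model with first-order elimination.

23.8 mg/L

C₀ per dose = Dose / Vd = 1650 / 33.9 = 48.67 mg/L
k = ln2 / t½ = 0.693147 / 10.9 = 0.06359 h⁻¹
Fraction remaining after one interval: r = e^(−kτ) = e^(−0.06359 × 17.4) = 0.3307
Before dose 5, 4 doses have been given (aged 1τ, 2τ, 3τ, 4τ).
C_trough = C₀ × (r + r² + … + r^4) = C₀ × r(1−r^4)/(1−r)
        = 48.67 × 0.3307 × (1 − 0.01196) / (1 − 0.3307) = 23.76 mg/L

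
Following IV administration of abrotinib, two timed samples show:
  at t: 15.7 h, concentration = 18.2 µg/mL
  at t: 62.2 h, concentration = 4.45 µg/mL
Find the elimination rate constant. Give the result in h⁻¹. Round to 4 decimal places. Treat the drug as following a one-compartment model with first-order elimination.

k = ln(C₁/C₂) / (t₂ − t₁) = ln(18.2/4.45) / (62.2 − 15.7)
  = 1.409 / 46.50 = 0.03030 h⁻¹

0.0303 h⁻¹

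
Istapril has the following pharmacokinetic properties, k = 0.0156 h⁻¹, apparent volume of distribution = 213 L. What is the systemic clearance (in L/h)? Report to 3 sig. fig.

3.32 L/h

CL = k × Vd = 0.0156 × 213 = 3.323 L/h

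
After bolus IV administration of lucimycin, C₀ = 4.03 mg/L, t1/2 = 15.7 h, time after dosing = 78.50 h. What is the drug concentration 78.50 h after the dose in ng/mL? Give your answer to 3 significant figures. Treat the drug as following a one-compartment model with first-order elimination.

k = ln2 / t½ = 0.693147 / 15.7 = 0.04415 h⁻¹
t / t½ = 78.50 / 15.7 = 5 half-lives
C = C₀ × (1/2)^5 = 4.030 × 0.03125 = 0.1259 mg/L
Convert: 0.1259 mg/L × 1000 = 125.9 ng/mL

126 ng/mL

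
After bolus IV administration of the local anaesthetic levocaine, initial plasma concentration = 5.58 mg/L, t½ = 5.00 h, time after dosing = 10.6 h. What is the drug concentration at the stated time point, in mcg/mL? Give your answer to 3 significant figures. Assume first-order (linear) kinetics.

k = ln2 / t½ = 0.693147 / 5.00 = 0.1386 h⁻¹
C = C₀ · e^(−k·t) = 5.580 × e^(−0.1386 × 10.6)
  = 5.580 × 0.2301 = 1.284 mg/L
(1.284 mg/L = 1.284 mcg/mL)

1.28 mcg/mL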